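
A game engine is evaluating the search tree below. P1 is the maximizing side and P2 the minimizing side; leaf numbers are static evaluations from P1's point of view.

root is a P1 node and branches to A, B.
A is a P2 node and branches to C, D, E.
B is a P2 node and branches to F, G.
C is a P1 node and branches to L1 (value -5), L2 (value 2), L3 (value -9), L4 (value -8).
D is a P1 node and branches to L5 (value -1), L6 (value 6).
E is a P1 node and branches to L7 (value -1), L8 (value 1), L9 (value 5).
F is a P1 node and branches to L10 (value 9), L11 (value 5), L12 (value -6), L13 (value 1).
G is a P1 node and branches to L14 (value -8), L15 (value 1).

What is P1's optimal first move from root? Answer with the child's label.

C (P1): max(-5, 2, -9, -8) = 2
D (P1): max(-1, 6) = 6
E (P1): max(-1, 1, 5) = 5
A (P2): min(2, 6, 5) = 2
F (P1): max(9, 5, -6, 1) = 9
G (P1): max(-8, 1) = 1
B (P2): min(9, 1) = 1
root (P1): max(2, 1) = 2
P1 at root wants the highest of {A=2, B=1}, so chooses A.

A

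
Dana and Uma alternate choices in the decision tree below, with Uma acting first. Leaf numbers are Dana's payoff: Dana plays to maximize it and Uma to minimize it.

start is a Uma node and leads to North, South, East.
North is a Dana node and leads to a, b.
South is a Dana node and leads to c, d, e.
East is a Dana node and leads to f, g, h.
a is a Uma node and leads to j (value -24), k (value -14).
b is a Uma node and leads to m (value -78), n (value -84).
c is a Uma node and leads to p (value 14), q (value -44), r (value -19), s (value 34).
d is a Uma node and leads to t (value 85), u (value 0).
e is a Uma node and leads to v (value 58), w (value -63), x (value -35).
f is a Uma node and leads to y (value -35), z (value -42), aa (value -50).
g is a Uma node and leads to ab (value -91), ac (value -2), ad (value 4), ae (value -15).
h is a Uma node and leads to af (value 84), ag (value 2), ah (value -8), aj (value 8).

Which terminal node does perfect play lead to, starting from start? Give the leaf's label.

j

a (Uma): min(-24, -14) = -24
b (Uma): min(-78, -84) = -84
North (Dana): max(-24, -84) = -24
c (Uma): min(14, -44, -19, 34) = -44
d (Uma): min(85, 0) = 0
e (Uma): min(58, -63, -35) = -63
South (Dana): max(-44, 0, -63) = 0
f (Uma): min(-35, -42, -50) = -50
g (Uma): min(-91, -2, 4, -15) = -91
h (Uma): min(84, 2, -8, 8) = -8
East (Dana): max(-50, -91, -8) = -8
start (Uma): min(-24, 0, -8) = -24
At start, Uma picks North (lowest: -24).
At North, Dana picks a (highest: -24).
At a, Uma picks j (lowest: -24).
Terminal value -24.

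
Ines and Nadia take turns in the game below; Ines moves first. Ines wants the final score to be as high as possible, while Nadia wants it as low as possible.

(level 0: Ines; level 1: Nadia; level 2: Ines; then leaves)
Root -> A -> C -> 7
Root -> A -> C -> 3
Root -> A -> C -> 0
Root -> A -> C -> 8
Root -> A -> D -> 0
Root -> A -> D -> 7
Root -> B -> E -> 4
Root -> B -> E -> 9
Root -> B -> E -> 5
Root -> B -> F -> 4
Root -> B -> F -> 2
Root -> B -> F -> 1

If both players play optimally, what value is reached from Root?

7

C (Ines): max(7, 3, 0, 8) = 8
D (Ines): max(0, 7) = 7
A (Nadia): min(8, 7) = 7
E (Ines): max(4, 9, 5) = 9
F (Ines): max(4, 2, 1) = 4
B (Nadia): min(9, 4) = 4
Root (Ines): max(7, 4) = 7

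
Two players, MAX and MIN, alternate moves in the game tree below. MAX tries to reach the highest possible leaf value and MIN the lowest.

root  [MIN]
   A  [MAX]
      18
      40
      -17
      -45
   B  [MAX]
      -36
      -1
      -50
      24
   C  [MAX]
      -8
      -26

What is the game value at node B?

24

B (MAX): max(-36, -1, -50, 24) = 24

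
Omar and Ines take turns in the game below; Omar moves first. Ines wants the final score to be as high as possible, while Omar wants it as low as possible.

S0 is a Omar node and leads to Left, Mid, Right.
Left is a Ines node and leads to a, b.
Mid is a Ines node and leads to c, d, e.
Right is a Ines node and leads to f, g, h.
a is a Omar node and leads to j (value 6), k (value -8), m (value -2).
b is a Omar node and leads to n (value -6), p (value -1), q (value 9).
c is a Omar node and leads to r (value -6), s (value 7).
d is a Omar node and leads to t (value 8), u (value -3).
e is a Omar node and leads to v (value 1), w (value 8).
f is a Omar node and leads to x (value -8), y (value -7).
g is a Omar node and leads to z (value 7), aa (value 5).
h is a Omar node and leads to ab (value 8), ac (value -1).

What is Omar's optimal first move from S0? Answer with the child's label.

Left

a (Omar): min(6, -8, -2) = -8
b (Omar): min(-6, -1, 9) = -6
Left (Ines): max(-8, -6) = -6
c (Omar): min(-6, 7) = -6
d (Omar): min(8, -3) = -3
e (Omar): min(1, 8) = 1
Mid (Ines): max(-6, -3, 1) = 1
f (Omar): min(-8, -7) = -8
g (Omar): min(7, 5) = 5
h (Omar): min(8, -1) = -1
Right (Ines): max(-8, 5, -1) = 5
S0 (Omar): min(-6, 1, 5) = -6
Omar at S0 wants the lowest of {Left=-6, Mid=1, Right=5}, so chooses Left.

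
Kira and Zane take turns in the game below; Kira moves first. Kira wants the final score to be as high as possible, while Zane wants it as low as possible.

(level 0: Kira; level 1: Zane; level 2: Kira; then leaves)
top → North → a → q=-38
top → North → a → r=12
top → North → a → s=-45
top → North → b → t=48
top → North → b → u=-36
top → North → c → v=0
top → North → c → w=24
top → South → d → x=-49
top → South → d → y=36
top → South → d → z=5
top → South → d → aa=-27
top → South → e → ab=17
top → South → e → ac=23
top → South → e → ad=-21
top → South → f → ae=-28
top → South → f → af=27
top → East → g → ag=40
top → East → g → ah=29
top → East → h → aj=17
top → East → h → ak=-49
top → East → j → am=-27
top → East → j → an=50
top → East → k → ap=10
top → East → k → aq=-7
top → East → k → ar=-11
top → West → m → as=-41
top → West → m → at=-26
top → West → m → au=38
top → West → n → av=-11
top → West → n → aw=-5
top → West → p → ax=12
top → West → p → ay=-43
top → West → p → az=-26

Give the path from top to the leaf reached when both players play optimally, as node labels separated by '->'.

top -> South -> e -> ac

a (Kira): max(-38, 12, -45) = 12
b (Kira): max(48, -36) = 48
c (Kira): max(0, 24) = 24
North (Zane): min(12, 48, 24) = 12
d (Kira): max(-49, 36, 5, -27) = 36
e (Kira): max(17, 23, -21) = 23
f (Kira): max(-28, 27) = 27
South (Zane): min(36, 23, 27) = 23
g (Kira): max(40, 29) = 40
h (Kira): max(17, -49) = 17
j (Kira): max(-27, 50) = 50
k (Kira): max(10, -7, -11) = 10
East (Zane): min(40, 17, 50, 10) = 10
m (Kira): max(-41, -26, 38) = 38
n (Kira): max(-11, -5) = -5
p (Kira): max(12, -43, -26) = 12
West (Zane): min(38, -5, 12) = -5
top (Kira): max(12, 23, 10, -5) = 23
At top, Kira picks South (highest: 23).
At South, Zane picks e (lowest: 23).
At e, Kira picks ac (highest: 23).
Terminal value 23.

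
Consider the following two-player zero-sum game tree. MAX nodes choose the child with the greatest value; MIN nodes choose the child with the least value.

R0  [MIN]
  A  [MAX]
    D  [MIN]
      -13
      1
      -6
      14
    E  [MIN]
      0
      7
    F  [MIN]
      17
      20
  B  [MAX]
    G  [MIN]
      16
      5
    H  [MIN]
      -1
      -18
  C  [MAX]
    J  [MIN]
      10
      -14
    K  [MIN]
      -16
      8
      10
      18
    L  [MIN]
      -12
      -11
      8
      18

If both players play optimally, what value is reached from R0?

D (MIN): min(-13, 1, -6, 14) = -13
E (MIN): min(0, 7) = 0
F (MIN): min(17, 20) = 17
A (MAX): max(-13, 0, 17) = 17
G (MIN): min(16, 5) = 5
H (MIN): min(-1, -18) = -18
B (MAX): max(5, -18) = 5
J (MIN): min(10, -14) = -14
K (MIN): min(-16, 8, 10, 18) = -16
L (MIN): min(-12, -11, 8, 18) = -12
C (MAX): max(-14, -16, -12) = -12
R0 (MIN): min(17, 5, -12) = -12

-12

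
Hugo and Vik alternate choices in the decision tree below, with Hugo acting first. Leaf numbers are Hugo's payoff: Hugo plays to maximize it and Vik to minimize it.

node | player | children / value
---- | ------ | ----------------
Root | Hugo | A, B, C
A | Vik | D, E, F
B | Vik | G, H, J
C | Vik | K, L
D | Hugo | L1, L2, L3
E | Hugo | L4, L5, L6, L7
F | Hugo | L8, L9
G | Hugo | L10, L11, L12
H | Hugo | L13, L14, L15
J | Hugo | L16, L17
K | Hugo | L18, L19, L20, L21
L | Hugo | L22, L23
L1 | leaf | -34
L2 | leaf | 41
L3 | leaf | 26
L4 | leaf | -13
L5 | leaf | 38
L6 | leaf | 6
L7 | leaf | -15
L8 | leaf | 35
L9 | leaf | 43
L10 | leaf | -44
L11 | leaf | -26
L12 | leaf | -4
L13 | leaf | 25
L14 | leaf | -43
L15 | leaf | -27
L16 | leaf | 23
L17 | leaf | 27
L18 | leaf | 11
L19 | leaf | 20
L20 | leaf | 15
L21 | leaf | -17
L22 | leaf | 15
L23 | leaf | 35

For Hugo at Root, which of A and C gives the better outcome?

D (Hugo): max(-34, 41, 26) = 41
E (Hugo): max(-13, 38, 6, -15) = 38
F (Hugo): max(35, 43) = 43
A (Vik): min(41, 38, 43) = 38
K (Hugo): max(11, 20, 15, -17) = 20
L (Hugo): max(15, 35) = 35
C (Vik): min(20, 35) = 20
Hugo prefers the higher value; A=38, C=20. A is better since 38 > 20.

A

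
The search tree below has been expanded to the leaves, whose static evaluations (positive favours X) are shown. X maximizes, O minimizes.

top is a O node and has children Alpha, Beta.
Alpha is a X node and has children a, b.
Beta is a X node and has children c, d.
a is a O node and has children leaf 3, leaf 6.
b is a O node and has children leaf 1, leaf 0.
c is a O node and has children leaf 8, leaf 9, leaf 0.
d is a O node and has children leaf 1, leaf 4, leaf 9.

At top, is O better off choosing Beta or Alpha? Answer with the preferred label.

Beta

c (O): min(8, 9, 0) = 0
d (O): min(1, 4, 9) = 1
Beta (X): max(0, 1) = 1
a (O): min(3, 6) = 3
b (O): min(1, 0) = 0
Alpha (X): max(3, 0) = 3
O prefers the lower value; Beta=1, Alpha=3. Beta is better since 1 < 3.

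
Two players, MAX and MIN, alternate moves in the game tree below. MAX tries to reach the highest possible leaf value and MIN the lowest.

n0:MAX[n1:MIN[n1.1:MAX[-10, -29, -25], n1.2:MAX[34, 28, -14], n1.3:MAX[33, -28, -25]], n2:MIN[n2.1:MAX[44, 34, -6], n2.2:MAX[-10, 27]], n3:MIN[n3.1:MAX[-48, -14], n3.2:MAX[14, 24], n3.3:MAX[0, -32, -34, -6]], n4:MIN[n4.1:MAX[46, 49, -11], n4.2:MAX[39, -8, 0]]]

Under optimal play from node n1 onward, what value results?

n1.1 (MAX): max(-10, -29, -25) = -10
n1.2 (MAX): max(34, 28, -14) = 34
n1.3 (MAX): max(33, -28, -25) = 33
n1 (MIN): min(-10, 34, 33) = -10

-10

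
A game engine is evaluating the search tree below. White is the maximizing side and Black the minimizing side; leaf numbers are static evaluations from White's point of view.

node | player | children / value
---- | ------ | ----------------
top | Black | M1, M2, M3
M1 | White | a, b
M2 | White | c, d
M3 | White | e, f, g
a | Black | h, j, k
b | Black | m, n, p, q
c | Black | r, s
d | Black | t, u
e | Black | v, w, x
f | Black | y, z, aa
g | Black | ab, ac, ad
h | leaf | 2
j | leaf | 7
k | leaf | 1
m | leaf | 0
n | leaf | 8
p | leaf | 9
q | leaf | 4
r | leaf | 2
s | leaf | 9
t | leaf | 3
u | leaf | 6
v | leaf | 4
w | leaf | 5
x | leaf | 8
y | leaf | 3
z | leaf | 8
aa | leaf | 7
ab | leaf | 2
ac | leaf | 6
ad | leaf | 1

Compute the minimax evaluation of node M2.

c (Black): min(2, 9) = 2
d (Black): min(3, 6) = 3
M2 (White): max(2, 3) = 3

3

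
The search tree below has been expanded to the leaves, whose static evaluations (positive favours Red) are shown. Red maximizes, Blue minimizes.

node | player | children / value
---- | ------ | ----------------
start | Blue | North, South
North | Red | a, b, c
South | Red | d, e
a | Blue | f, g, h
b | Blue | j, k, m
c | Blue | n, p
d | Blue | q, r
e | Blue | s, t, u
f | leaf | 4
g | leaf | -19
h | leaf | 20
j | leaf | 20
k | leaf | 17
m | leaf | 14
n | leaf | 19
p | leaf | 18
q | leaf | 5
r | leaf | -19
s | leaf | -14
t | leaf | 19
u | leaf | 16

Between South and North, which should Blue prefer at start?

d (Blue): min(5, -19) = -19
e (Blue): min(-14, 19, 16) = -14
South (Red): max(-19, -14) = -14
a (Blue): min(4, -19, 20) = -19
b (Blue): min(20, 17, 14) = 14
c (Blue): min(19, 18) = 18
North (Red): max(-19, 14, 18) = 18
Blue prefers the lower value; South=-14, North=18. South is better since -14 < 18.

South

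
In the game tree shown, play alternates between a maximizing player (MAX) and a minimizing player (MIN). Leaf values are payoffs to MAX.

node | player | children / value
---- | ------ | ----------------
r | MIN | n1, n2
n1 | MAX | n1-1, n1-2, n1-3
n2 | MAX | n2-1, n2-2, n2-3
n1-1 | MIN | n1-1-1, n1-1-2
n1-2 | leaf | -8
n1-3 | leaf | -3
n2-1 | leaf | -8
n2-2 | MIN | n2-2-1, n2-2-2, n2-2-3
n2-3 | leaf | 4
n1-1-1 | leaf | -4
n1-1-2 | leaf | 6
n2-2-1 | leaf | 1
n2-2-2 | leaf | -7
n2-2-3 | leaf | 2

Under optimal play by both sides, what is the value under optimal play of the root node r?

-3

n1-1 (MIN): min(-4, 6) = -4
n1 (MAX): max(-4, -8, -3) = -3
n2-2 (MIN): min(1, -7, 2) = -7
n2 (MAX): max(-8, -7, 4) = 4
r (MIN): min(-3, 4) = -3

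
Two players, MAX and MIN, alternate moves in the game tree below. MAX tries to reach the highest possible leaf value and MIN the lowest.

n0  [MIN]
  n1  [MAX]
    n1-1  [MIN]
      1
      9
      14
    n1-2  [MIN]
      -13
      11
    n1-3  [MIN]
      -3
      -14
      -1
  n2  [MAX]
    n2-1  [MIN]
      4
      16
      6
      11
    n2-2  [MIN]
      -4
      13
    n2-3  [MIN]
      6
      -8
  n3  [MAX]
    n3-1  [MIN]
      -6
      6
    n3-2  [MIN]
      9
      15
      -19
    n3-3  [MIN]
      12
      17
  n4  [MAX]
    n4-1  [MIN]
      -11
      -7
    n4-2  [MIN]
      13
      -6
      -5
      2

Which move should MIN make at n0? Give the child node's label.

n4

n1-1 (MIN): min(1, 9, 14) = 1
n1-2 (MIN): min(-13, 11) = -13
n1-3 (MIN): min(-3, -14, -1) = -14
n1 (MAX): max(1, -13, -14) = 1
n2-1 (MIN): min(4, 16, 6, 11) = 4
n2-2 (MIN): min(-4, 13) = -4
n2-3 (MIN): min(6, -8) = -8
n2 (MAX): max(4, -4, -8) = 4
n3-1 (MIN): min(-6, 6) = -6
n3-2 (MIN): min(9, 15, -19) = -19
n3-3 (MIN): min(12, 17) = 12
n3 (MAX): max(-6, -19, 12) = 12
n4-1 (MIN): min(-11, -7) = -11
n4-2 (MIN): min(13, -6, -5, 2) = -6
n4 (MAX): max(-11, -6) = -6
n0 (MIN): min(1, 4, 12, -6) = -6
MIN at n0 wants the lowest of {n1=1, n2=4, n3=12, n4=-6}, so chooses n4.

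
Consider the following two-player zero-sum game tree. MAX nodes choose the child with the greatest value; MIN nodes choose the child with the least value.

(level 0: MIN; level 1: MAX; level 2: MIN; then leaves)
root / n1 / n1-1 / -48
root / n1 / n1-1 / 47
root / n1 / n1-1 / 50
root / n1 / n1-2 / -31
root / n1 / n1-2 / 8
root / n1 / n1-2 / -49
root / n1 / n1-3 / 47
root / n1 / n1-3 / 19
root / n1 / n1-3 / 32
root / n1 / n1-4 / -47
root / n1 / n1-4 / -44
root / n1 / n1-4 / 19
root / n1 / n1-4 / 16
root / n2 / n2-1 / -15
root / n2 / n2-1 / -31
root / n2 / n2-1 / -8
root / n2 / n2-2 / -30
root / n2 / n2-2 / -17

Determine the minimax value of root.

n1-1 (MIN): min(-48, 47, 50) = -48
n1-2 (MIN): min(-31, 8, -49) = -49
n1-3 (MIN): min(47, 19, 32) = 19
n1-4 (MIN): min(-47, -44, 19, 16) = -47
n1 (MAX): max(-48, -49, 19, -47) = 19
n2-1 (MIN): min(-15, -31, -8) = -31
n2-2 (MIN): min(-30, -17) = -30
n2 (MAX): max(-31, -30) = -30
root (MIN): min(19, -30) = -30

-30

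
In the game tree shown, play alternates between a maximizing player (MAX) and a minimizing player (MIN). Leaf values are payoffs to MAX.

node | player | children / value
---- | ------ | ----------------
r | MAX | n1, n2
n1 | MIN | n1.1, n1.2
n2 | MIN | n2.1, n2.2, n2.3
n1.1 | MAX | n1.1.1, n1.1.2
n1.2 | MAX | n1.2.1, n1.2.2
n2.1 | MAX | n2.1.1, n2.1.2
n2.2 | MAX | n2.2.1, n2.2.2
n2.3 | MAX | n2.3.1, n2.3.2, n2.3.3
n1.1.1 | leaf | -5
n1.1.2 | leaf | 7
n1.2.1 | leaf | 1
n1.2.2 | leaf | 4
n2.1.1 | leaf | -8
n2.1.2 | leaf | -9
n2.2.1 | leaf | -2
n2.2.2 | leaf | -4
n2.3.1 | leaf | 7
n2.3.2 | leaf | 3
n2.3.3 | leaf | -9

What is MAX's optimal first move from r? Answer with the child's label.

n1

n1.1 (MAX): max(-5, 7) = 7
n1.2 (MAX): max(1, 4) = 4
n1 (MIN): min(7, 4) = 4
n2.1 (MAX): max(-8, -9) = -8
n2.2 (MAX): max(-2, -4) = -2
n2.3 (MAX): max(7, 3, -9) = 7
n2 (MIN): min(-8, -2, 7) = -8
r (MAX): max(4, -8) = 4
MAX at r wants the highest of {n1=4, n2=-8}, so chooses n1.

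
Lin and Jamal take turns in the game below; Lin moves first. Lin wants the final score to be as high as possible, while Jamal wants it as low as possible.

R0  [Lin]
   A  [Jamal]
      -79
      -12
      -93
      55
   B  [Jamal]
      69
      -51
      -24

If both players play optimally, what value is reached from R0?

-51

A (Jamal): min(-79, -12, -93, 55) = -93
B (Jamal): min(69, -51, -24) = -51
R0 (Lin): max(-93, -51) = -51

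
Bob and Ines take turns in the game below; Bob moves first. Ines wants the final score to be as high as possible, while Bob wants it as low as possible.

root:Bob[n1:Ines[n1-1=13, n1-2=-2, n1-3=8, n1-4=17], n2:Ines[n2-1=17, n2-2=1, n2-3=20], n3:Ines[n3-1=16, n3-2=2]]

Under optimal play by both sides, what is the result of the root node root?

n1 (Ines): max(13, -2, 8, 17) = 17
n2 (Ines): max(17, 1, 20) = 20
n3 (Ines): max(16, 2) = 16
root (Bob): min(17, 20, 16) = 16

16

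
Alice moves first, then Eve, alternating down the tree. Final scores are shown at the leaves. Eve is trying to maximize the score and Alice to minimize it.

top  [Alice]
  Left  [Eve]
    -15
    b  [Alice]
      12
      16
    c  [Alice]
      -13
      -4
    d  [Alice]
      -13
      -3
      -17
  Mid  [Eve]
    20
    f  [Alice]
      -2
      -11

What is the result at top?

12

b (Alice): min(12, 16) = 12
c (Alice): min(-13, -4) = -13
d (Alice): min(-13, -3, -17) = -17
Left (Eve): max(-15, 12, -13, -17) = 12
f (Alice): min(-2, -11) = -11
Mid (Eve): max(20, -11) = 20
top (Alice): min(12, 20) = 12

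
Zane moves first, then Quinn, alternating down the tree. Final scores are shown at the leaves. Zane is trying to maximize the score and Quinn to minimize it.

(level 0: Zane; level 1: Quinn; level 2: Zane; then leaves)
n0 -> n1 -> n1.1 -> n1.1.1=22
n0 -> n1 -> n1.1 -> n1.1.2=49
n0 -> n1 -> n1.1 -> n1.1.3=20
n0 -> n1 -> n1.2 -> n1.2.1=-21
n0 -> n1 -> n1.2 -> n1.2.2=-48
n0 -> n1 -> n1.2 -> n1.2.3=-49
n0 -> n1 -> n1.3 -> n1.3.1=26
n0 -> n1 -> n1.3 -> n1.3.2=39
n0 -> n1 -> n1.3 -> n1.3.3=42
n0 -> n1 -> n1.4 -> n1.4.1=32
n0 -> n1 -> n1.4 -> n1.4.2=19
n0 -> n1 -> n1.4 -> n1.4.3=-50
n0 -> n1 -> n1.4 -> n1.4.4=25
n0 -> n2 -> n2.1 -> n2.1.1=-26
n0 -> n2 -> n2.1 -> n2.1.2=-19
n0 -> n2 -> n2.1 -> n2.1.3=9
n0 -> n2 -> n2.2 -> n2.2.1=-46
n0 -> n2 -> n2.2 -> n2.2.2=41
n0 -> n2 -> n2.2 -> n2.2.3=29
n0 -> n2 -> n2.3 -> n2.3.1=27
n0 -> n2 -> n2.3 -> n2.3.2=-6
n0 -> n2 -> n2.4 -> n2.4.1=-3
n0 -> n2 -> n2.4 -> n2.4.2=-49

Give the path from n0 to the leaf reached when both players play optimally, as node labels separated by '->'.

n0 -> n2 -> n2.4 -> n2.4.1

n1.1 (Zane): max(22, 49, 20) = 49
n1.2 (Zane): max(-21, -48, -49) = -21
n1.3 (Zane): max(26, 39, 42) = 42
n1.4 (Zane): max(32, 19, -50, 25) = 32
n1 (Quinn): min(49, -21, 42, 32) = -21
n2.1 (Zane): max(-26, -19, 9) = 9
n2.2 (Zane): max(-46, 41, 29) = 41
n2.3 (Zane): max(27, -6) = 27
n2.4 (Zane): max(-3, -49) = -3
n2 (Quinn): min(9, 41, 27, -3) = -3
n0 (Zane): max(-21, -3) = -3
At n0, Zane picks n2 (highest: -3).
At n2, Quinn picks n2.4 (lowest: -3).
At n2.4, Zane picks n2.4.1 (highest: -3).
Terminal value -3.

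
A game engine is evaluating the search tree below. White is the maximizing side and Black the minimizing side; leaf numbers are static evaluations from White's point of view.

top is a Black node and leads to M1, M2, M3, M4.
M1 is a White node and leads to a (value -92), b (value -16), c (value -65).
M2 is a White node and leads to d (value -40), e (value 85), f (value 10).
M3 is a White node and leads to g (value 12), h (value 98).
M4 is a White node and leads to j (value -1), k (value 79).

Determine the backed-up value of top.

-16

M1 (White): max(-92, -16, -65) = -16
M2 (White): max(-40, 85, 10) = 85
M3 (White): max(12, 98) = 98
M4 (White): max(-1, 79) = 79
top (Black): min(-16, 85, 98, 79) = -16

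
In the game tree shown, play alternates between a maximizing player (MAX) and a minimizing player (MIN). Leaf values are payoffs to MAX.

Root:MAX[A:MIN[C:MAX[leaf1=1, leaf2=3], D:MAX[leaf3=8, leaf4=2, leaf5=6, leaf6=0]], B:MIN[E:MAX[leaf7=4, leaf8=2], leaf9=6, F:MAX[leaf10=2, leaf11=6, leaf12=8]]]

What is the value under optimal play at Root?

4

C (MAX): max(1, 3) = 3
D (MAX): max(8, 2, 6, 0) = 8
A (MIN): min(3, 8) = 3
E (MAX): max(4, 2) = 4
F (MAX): max(2, 6, 8) = 8
B (MIN): min(4, 6, 8) = 4
Root (MAX): max(3, 4) = 4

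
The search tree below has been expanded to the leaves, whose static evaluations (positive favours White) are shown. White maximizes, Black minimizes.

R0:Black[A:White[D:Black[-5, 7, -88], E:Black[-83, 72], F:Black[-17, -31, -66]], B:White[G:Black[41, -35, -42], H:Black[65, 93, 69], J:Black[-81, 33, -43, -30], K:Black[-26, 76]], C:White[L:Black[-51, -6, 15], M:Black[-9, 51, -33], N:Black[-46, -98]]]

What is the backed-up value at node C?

L (Black): min(-51, -6, 15) = -51
M (Black): min(-9, 51, -33) = -33
N (Black): min(-46, -98) = -98
C (White): max(-51, -33, -98) = -33

-33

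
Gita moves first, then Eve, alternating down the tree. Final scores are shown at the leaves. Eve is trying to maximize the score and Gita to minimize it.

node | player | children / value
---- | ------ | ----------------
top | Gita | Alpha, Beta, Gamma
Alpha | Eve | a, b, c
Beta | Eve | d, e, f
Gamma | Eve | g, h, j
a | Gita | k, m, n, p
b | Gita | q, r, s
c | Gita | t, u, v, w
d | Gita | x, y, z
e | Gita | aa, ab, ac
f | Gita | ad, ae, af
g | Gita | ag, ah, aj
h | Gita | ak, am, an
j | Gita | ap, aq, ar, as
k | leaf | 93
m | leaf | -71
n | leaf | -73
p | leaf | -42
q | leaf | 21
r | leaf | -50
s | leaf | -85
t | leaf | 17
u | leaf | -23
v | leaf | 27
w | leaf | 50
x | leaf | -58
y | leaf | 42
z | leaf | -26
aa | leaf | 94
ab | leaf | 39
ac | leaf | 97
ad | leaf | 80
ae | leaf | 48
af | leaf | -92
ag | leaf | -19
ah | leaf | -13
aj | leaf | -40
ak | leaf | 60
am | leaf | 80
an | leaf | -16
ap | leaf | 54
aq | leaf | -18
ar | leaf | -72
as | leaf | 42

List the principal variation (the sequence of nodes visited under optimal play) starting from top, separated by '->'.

top -> Alpha -> c -> u

a (Gita): min(93, -71, -73, -42) = -73
b (Gita): min(21, -50, -85) = -85
c (Gita): min(17, -23, 27, 50) = -23
Alpha (Eve): max(-73, -85, -23) = -23
d (Gita): min(-58, 42, -26) = -58
e (Gita): min(94, 39, 97) = 39
f (Gita): min(80, 48, -92) = -92
Beta (Eve): max(-58, 39, -92) = 39
g (Gita): min(-19, -13, -40) = -40
h (Gita): min(60, 80, -16) = -16
j (Gita): min(54, -18, -72, 42) = -72
Gamma (Eve): max(-40, -16, -72) = -16
top (Gita): min(-23, 39, -16) = -23
At top, Gita picks Alpha (lowest: -23).
At Alpha, Eve picks c (highest: -23).
At c, Gita picks u (lowest: -23).
Terminal value -23.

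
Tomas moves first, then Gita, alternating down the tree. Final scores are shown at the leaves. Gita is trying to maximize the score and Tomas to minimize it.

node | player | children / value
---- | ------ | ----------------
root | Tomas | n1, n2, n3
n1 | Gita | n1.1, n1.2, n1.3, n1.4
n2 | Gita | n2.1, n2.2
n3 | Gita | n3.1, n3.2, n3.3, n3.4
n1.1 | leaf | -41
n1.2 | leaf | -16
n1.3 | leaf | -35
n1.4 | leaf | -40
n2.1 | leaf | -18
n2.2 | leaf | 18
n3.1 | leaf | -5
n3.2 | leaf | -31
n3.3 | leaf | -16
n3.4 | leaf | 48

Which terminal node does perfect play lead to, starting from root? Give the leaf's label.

n1 (Gita): max(-41, -16, -35, -40) = -16
n2 (Gita): max(-18, 18) = 18
n3 (Gita): max(-5, -31, -16, 48) = 48
root (Tomas): min(-16, 18, 48) = -16
At root, Tomas picks n1 (lowest: -16).
At n1, Gita picks n1.2 (highest: -16).
Terminal value -16.

n1.2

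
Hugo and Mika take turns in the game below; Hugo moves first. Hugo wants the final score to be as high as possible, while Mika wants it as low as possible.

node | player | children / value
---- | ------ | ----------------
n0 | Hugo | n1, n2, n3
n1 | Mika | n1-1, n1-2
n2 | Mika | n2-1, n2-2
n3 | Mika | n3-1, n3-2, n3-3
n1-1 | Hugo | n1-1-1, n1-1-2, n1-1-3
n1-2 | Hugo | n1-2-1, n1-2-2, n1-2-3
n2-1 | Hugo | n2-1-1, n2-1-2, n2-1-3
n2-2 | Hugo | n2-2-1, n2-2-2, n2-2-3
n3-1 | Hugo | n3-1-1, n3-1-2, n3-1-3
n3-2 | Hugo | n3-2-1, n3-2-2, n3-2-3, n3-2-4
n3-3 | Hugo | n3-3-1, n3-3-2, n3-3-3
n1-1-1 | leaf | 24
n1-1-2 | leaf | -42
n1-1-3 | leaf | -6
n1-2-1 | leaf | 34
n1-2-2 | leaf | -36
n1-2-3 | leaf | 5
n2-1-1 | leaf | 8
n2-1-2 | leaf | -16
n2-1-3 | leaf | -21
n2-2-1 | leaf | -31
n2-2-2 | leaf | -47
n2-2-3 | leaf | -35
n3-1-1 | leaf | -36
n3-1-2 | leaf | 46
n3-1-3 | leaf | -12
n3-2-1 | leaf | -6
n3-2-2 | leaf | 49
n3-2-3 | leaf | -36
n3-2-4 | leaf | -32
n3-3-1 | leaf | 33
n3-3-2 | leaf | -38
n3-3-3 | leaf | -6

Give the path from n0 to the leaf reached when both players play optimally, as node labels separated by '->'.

n0 -> n3 -> n3-3 -> n3-3-1

n1-1 (Hugo): max(24, -42, -6) = 24
n1-2 (Hugo): max(34, -36, 5) = 34
n1 (Mika): min(24, 34) = 24
n2-1 (Hugo): max(8, -16, -21) = 8
n2-2 (Hugo): max(-31, -47, -35) = -31
n2 (Mika): min(8, -31) = -31
n3-1 (Hugo): max(-36, 46, -12) = 46
n3-2 (Hugo): max(-6, 49, -36, -32) = 49
n3-3 (Hugo): max(33, -38, -6) = 33
n3 (Mika): min(46, 49, 33) = 33
n0 (Hugo): max(24, -31, 33) = 33
At n0, Hugo picks n3 (highest: 33).
At n3, Mika picks n3-3 (lowest: 33).
At n3-3, Hugo picks n3-3-1 (highest: 33).
Terminal value 33.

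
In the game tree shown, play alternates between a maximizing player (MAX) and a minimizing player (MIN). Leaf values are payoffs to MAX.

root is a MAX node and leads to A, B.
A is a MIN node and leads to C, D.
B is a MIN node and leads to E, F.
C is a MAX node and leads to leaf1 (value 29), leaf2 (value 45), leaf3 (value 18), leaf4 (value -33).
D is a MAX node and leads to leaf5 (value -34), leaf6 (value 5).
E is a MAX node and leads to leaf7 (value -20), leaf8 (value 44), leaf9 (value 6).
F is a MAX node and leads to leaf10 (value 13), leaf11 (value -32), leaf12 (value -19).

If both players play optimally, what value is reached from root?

C (MAX): max(29, 45, 18, -33) = 45
D (MAX): max(-34, 5) = 5
A (MIN): min(45, 5) = 5
E (MAX): max(-20, 44, 6) = 44
F (MAX): max(13, -32, -19) = 13
B (MIN): min(44, 13) = 13
root (MAX): max(5, 13) = 13

13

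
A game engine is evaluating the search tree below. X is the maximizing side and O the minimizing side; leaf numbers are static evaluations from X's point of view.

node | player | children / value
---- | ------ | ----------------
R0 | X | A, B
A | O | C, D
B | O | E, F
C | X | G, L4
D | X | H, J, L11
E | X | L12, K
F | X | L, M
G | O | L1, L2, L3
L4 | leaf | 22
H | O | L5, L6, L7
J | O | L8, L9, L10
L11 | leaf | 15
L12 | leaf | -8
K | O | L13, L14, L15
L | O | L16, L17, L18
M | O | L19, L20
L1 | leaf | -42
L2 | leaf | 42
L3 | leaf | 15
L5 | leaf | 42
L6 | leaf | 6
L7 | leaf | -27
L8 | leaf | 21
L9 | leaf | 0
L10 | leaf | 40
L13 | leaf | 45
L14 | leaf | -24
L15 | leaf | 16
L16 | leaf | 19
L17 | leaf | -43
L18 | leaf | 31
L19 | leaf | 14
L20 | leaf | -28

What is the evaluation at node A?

G (O): min(-42, 42, 15) = -42
C (X): max(-42, 22) = 22
H (O): min(42, 6, -27) = -27
J (O): min(21, 0, 40) = 0
D (X): max(-27, 0, 15) = 15
A (O): min(22, 15) = 15

15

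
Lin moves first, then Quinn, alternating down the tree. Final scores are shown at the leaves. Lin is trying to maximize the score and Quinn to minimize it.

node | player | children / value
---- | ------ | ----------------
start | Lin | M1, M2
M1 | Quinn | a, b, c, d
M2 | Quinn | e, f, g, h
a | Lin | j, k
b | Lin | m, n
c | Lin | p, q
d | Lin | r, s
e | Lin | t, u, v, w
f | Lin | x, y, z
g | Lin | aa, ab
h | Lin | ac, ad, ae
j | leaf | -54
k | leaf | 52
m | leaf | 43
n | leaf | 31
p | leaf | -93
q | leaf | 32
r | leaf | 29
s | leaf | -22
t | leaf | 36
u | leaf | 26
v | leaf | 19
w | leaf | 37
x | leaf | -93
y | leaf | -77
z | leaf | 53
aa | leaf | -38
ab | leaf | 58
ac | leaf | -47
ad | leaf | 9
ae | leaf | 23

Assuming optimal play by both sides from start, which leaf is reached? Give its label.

r

a (Lin): max(-54, 52) = 52
b (Lin): max(43, 31) = 43
c (Lin): max(-93, 32) = 32
d (Lin): max(29, -22) = 29
M1 (Quinn): min(52, 43, 32, 29) = 29
e (Lin): max(36, 26, 19, 37) = 37
f (Lin): max(-93, -77, 53) = 53
g (Lin): max(-38, 58) = 58
h (Lin): max(-47, 9, 23) = 23
M2 (Quinn): min(37, 53, 58, 23) = 23
start (Lin): max(29, 23) = 29
At start, Lin picks M1 (highest: 29).
At M1, Quinn picks d (lowest: 29).
At d, Lin picks r (highest: 29).
Terminal value 29.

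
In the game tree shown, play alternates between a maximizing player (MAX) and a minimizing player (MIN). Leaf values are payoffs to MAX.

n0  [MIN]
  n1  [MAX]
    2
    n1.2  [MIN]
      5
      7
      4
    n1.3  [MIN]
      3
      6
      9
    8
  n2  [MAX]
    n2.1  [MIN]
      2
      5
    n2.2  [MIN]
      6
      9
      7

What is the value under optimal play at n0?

6

n1.2 (MIN): min(5, 7, 4) = 4
n1.3 (MIN): min(3, 6, 9) = 3
n1 (MAX): max(2, 4, 3, 8) = 8
n2.1 (MIN): min(2, 5) = 2
n2.2 (MIN): min(6, 9, 7) = 6
n2 (MAX): max(2, 6) = 6
n0 (MIN): min(8, 6) = 6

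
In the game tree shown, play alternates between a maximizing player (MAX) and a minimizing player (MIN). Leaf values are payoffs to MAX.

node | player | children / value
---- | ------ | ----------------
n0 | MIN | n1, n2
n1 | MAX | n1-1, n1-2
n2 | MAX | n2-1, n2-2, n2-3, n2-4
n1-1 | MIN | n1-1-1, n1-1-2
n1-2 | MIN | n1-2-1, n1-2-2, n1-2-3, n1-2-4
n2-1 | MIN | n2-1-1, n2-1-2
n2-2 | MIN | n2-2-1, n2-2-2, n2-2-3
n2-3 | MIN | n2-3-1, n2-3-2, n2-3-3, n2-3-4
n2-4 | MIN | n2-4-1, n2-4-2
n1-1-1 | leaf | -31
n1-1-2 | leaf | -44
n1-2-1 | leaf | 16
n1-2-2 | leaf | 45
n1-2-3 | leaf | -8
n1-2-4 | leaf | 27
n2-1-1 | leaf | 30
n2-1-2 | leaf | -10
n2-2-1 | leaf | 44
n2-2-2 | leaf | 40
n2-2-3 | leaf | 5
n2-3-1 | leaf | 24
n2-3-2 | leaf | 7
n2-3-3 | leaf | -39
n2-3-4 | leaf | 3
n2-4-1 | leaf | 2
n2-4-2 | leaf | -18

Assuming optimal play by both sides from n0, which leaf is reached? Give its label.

n1-2-3

n1-1 (MIN): min(-31, -44) = -44
n1-2 (MIN): min(16, 45, -8, 27) = -8
n1 (MAX): max(-44, -8) = -8
n2-1 (MIN): min(30, -10) = -10
n2-2 (MIN): min(44, 40, 5) = 5
n2-3 (MIN): min(24, 7, -39, 3) = -39
n2-4 (MIN): min(2, -18) = -18
n2 (MAX): max(-10, 5, -39, -18) = 5
n0 (MIN): min(-8, 5) = -8
At n0, MIN picks n1 (lowest: -8).
At n1, MAX picks n1-2 (highest: -8).
At n1-2, MIN picks n1-2-3 (lowest: -8).
Terminal value -8.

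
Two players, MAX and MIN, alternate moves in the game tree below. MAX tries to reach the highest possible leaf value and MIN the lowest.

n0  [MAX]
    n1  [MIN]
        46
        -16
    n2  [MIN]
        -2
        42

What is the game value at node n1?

n1 (MIN): min(46, -16) = -16

-16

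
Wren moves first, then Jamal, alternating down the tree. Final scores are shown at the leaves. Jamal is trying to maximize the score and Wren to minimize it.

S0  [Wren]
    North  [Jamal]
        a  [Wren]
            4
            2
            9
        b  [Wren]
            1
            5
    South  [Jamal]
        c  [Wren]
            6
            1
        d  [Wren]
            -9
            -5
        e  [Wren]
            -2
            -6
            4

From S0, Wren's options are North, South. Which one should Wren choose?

South

a (Wren): min(4, 2, 9) = 2
b (Wren): min(1, 5) = 1
North (Jamal): max(2, 1) = 2
c (Wren): min(6, 1) = 1
d (Wren): min(-9, -5) = -9
e (Wren): min(-2, -6, 4) = -6
South (Jamal): max(1, -9, -6) = 1
S0 (Wren): min(2, 1) = 1
Wren at S0 wants the lowest of {North=2, South=1}, so chooses South.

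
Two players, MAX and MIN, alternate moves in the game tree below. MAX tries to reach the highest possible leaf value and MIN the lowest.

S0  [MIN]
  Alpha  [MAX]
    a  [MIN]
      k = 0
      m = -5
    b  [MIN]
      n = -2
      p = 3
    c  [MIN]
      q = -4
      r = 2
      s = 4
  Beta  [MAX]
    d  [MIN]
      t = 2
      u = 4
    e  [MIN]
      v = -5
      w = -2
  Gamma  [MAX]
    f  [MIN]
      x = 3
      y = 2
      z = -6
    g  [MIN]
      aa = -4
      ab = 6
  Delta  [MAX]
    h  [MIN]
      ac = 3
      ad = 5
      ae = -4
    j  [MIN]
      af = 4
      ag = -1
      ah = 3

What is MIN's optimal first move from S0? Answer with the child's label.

a (MIN): min(0, -5) = -5
b (MIN): min(-2, 3) = -2
c (MIN): min(-4, 2, 4) = -4
Alpha (MAX): max(-5, -2, -4) = -2
d (MIN): min(2, 4) = 2
e (MIN): min(-5, -2) = -5
Beta (MAX): max(2, -5) = 2
f (MIN): min(3, 2, -6) = -6
g (MIN): min(-4, 6) = -4
Gamma (MAX): max(-6, -4) = -4
h (MIN): min(3, 5, -4) = -4
j (MIN): min(4, -1, 3) = -1
Delta (MAX): max(-4, -1) = -1
S0 (MIN): min(-2, 2, -4, -1) = -4
MIN at S0 wants the lowest of {Alpha=-2, Beta=2, Gamma=-4, Delta=-1}, so chooses Gamma.

Gamma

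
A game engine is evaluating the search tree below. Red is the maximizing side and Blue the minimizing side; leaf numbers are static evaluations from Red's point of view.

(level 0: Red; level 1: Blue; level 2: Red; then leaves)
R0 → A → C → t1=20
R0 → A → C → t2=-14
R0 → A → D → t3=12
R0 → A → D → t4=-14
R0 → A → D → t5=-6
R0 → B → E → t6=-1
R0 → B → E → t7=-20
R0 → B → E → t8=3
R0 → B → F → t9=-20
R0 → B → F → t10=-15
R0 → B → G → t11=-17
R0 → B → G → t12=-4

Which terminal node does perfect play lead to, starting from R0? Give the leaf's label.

C (Red): max(20, -14) = 20
D (Red): max(12, -14, -6) = 12
A (Blue): min(20, 12) = 12
E (Red): max(-1, -20, 3) = 3
F (Red): max(-20, -15) = -15
G (Red): max(-17, -4) = -4
B (Blue): min(3, -15, -4) = -15
R0 (Red): max(12, -15) = 12
At R0, Red picks A (highest: 12).
At A, Blue picks D (lowest: 12).
At D, Red picks t3 (highest: 12).
Terminal value 12.

t3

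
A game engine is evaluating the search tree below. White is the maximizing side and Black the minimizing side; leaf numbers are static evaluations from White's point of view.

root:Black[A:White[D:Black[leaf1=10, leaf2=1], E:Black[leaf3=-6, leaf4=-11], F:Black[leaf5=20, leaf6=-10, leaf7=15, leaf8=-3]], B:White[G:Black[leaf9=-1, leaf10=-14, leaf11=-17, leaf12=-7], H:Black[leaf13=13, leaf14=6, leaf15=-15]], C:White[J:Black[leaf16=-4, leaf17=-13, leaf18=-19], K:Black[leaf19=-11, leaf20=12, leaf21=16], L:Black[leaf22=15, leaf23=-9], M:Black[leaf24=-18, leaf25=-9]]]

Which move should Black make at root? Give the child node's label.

B

D (Black): min(10, 1) = 1
E (Black): min(-6, -11) = -11
F (Black): min(20, -10, 15, -3) = -10
A (White): max(1, -11, -10) = 1
G (Black): min(-1, -14, -17, -7) = -17
H (Black): min(13, 6, -15) = -15
B (White): max(-17, -15) = -15
J (Black): min(-4, -13, -19) = -19
K (Black): min(-11, 12, 16) = -11
L (Black): min(15, -9) = -9
M (Black): min(-18, -9) = -18
C (White): max(-19, -11, -9, -18) = -9
root (Black): min(1, -15, -9) = -15
Black at root wants the lowest of {A=1, B=-15, C=-9}, so chooses B.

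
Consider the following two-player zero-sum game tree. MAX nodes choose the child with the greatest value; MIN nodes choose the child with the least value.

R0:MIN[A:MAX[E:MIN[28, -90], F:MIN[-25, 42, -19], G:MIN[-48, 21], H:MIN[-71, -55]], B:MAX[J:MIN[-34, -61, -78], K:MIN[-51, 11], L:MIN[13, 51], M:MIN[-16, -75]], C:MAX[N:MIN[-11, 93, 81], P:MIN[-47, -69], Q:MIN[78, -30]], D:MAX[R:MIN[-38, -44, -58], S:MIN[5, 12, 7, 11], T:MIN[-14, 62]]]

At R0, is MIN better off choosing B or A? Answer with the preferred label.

J (MIN): min(-34, -61, -78) = -78
K (MIN): min(-51, 11) = -51
L (MIN): min(13, 51) = 13
M (MIN): min(-16, -75) = -75
B (MAX): max(-78, -51, 13, -75) = 13
E (MIN): min(28, -90) = -90
F (MIN): min(-25, 42, -19) = -25
G (MIN): min(-48, 21) = -48
H (MIN): min(-71, -55) = -71
A (MAX): max(-90, -25, -48, -71) = -25
MIN prefers the lower value; B=13, A=-25. A is better since -25 < 13.

A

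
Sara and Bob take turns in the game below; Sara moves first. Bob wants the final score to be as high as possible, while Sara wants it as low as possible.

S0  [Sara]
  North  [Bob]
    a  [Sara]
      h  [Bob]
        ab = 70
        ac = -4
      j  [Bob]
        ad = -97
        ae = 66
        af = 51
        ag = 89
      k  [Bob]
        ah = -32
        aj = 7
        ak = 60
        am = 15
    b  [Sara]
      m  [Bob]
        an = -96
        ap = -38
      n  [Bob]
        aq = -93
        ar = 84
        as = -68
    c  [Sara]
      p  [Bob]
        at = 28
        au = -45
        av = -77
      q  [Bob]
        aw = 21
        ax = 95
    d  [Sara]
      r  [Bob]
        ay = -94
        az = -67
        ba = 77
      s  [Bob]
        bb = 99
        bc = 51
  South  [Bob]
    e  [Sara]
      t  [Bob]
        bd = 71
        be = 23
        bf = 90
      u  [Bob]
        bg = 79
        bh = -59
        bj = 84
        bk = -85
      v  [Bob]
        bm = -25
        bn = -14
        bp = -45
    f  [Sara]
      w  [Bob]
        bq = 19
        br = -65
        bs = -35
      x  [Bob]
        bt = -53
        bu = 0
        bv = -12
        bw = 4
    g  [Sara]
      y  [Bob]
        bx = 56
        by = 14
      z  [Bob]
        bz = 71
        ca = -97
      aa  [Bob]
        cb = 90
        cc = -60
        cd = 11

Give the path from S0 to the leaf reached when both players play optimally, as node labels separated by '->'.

h (Bob): max(70, -4) = 70
j (Bob): max(-97, 66, 51, 89) = 89
k (Bob): max(-32, 7, 60, 15) = 60
a (Sara): min(70, 89, 60) = 60
m (Bob): max(-96, -38) = -38
n (Bob): max(-93, 84, -68) = 84
b (Sara): min(-38, 84) = -38
p (Bob): max(28, -45, -77) = 28
q (Bob): max(21, 95) = 95
c (Sara): min(28, 95) = 28
r (Bob): max(-94, -67, 77) = 77
s (Bob): max(99, 51) = 99
d (Sara): min(77, 99) = 77
North (Bob): max(60, -38, 28, 77) = 77
t (Bob): max(71, 23, 90) = 90
u (Bob): max(79, -59, 84, -85) = 84
v (Bob): max(-25, -14, -45) = -14
e (Sara): min(90, 84, -14) = -14
w (Bob): max(19, -65, -35) = 19
x (Bob): max(-53, 0, -12, 4) = 4
f (Sara): min(19, 4) = 4
y (Bob): max(56, 14) = 56
z (Bob): max(71, -97) = 71
aa (Bob): max(90, -60, 11) = 90
g (Sara): min(56, 71, 90) = 56
South (Bob): max(-14, 4, 56) = 56
S0 (Sara): min(77, 56) = 56
At S0, Sara picks South (lowest: 56).
At South, Bob picks g (highest: 56).
At g, Sara picks y (lowest: 56).
At y, Bob picks bx (highest: 56).
Terminal value 56.

S0 -> South -> g -> y -> bx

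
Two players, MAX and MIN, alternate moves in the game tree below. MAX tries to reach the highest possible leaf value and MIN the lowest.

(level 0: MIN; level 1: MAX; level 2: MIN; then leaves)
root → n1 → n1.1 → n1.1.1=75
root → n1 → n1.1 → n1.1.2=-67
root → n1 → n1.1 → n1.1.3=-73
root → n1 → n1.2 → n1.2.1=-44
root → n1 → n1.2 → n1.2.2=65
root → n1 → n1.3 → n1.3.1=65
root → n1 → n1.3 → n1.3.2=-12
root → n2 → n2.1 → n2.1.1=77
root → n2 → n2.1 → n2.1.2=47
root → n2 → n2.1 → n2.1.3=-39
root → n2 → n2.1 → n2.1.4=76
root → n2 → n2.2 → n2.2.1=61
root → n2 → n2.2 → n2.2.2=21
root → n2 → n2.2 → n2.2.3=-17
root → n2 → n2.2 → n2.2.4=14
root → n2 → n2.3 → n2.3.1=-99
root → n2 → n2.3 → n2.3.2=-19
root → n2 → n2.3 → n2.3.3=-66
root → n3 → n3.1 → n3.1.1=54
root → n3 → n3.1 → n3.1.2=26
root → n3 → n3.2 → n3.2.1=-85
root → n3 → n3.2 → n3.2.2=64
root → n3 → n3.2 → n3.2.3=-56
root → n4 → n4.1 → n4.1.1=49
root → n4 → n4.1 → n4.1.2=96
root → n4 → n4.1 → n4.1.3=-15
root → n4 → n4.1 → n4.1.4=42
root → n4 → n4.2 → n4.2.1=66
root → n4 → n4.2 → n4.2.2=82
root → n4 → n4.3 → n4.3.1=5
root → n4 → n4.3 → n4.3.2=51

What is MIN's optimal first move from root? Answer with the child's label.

n2

n1.1 (MIN): min(75, -67, -73) = -73
n1.2 (MIN): min(-44, 65) = -44
n1.3 (MIN): min(65, -12) = -12
n1 (MAX): max(-73, -44, -12) = -12
n2.1 (MIN): min(77, 47, -39, 76) = -39
n2.2 (MIN): min(61, 21, -17, 14) = -17
n2.3 (MIN): min(-99, -19, -66) = -99
n2 (MAX): max(-39, -17, -99) = -17
n3.1 (MIN): min(54, 26) = 26
n3.2 (MIN): min(-85, 64, -56) = -85
n3 (MAX): max(26, -85) = 26
n4.1 (MIN): min(49, 96, -15, 42) = -15
n4.2 (MIN): min(66, 82) = 66
n4.3 (MIN): min(5, 51) = 5
n4 (MAX): max(-15, 66, 5) = 66
root (MIN): min(-12, -17, 26, 66) = -17
MIN at root wants the lowest of {n1=-12, n2=-17, n3=26, n4=66}, so chooses n2.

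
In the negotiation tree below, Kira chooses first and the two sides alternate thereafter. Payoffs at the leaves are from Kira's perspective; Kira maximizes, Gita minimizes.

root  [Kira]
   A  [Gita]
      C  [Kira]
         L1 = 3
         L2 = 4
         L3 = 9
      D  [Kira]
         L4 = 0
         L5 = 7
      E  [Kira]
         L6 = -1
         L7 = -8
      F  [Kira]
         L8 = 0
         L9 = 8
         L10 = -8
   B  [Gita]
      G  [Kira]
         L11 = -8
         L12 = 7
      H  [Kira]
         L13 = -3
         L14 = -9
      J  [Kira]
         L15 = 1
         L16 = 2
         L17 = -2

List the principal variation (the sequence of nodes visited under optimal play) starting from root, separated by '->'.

root -> A -> E -> L6

C (Kira): max(3, 4, 9) = 9
D (Kira): max(0, 7) = 7
E (Kira): max(-1, -8) = -1
F (Kira): max(0, 8, -8) = 8
A (Gita): min(9, 7, -1, 8) = -1
G (Kira): max(-8, 7) = 7
H (Kira): max(-3, -9) = -3
J (Kira): max(1, 2, -2) = 2
B (Gita): min(7, -3, 2) = -3
root (Kira): max(-1, -3) = -1
At root, Kira picks A (highest: -1).
At A, Gita picks E (lowest: -1).
At E, Kira picks L6 (highest: -1).
Terminal value -1.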